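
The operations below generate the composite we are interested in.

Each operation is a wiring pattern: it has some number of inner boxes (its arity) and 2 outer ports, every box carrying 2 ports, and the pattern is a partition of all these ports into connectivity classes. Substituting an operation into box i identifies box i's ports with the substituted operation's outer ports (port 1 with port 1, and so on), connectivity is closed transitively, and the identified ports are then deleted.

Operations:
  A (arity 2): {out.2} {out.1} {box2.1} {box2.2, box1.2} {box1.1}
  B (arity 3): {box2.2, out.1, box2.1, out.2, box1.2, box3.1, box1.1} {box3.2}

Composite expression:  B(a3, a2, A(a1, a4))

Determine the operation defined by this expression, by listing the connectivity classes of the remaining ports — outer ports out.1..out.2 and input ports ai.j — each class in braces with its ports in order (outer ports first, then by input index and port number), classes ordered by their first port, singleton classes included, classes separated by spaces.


{out.1, out.2, a2.1, a2.2, a3.1, a3.2} {a1.1} {a1.2, a4.2} {a4.1}

Two ports join when wires chain via B-identified ports.
the subtree at A composes to {out.1} {out.2} {a1.1} {a1.2, a4.2} {a4.1} on (a1, a4); out.j = own outer ports
the subtree at B composes to {out.1, out.2, a2.1, a2.2, a3.1, a3.2} {a1.1} {a1.2, a4.2} {a4.1} on (a3, a2, a1, a4); out.j = own outer ports


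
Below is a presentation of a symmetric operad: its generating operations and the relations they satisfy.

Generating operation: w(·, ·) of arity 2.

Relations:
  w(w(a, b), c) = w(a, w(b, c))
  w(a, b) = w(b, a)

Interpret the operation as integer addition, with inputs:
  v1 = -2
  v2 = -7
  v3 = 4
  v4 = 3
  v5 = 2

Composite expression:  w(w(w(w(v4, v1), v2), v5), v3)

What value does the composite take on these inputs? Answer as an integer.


0

w(v4, v1) = 1
w(w(v4, v1), v2) = -6
w(w(w(v4, v1), v2), v5) = -4
w(w(w(w(v4, v1), v2), v5), v3) = 0


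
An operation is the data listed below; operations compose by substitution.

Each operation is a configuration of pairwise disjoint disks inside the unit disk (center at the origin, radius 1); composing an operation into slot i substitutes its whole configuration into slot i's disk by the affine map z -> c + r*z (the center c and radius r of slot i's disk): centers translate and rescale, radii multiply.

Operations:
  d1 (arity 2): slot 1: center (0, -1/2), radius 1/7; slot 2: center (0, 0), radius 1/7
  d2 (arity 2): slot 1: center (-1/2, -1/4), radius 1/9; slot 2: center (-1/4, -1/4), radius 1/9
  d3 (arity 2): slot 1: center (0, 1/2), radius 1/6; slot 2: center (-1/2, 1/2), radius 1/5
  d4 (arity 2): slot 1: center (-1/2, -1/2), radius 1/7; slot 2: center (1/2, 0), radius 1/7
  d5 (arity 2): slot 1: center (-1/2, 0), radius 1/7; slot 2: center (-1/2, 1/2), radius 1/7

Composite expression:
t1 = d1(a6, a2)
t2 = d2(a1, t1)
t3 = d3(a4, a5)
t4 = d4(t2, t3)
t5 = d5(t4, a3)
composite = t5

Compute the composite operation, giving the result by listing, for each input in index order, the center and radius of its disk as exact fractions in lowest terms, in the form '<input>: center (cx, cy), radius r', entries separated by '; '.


Only the slot chain above each a matters under d5; compose those maps.
a1: after 3 affine steps, its disk has center (-57/98, -15/196), radius 1/441
a6: after 4 affine steps, its disk has center (-113/196, -137/1764), radius 1/3087
a2: after 4 affine steps, its disk has center (-113/196, -15/196), radius 1/3087
a4: after 3 affine steps, its disk has center (-3/7, 1/98), radius 1/294
a5: after 3 affine steps, its disk has center (-43/98, 1/98), radius 1/245
a3: after 1 affine step, its disk has center (-1/2, 1/2), radius 1/7

a1: center (-57/98, -15/196), radius 1/441; a2: center (-113/196, -15/196), radius 1/3087; a3: center (-1/2, 1/2), radius 1/7; a4: center (-3/7, 1/98), radius 1/294; a5: center (-43/98, 1/98), radius 1/245; a6: center (-113/196, -137/1764), radius 1/3087


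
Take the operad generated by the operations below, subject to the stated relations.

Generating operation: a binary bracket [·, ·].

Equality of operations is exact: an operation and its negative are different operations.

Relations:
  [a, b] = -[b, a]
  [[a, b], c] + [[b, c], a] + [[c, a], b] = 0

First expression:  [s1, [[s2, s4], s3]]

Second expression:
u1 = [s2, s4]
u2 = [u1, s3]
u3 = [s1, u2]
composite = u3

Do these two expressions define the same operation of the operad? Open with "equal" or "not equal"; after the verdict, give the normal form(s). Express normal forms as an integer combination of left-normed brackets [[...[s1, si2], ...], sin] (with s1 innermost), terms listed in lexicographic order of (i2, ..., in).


equal; the common form is [[[s1, s2], s4], s3] - [[[s1, s3], s2], s4] + [[[s1, s3], s4], s2] - [[[s1, s4], s2], s3]


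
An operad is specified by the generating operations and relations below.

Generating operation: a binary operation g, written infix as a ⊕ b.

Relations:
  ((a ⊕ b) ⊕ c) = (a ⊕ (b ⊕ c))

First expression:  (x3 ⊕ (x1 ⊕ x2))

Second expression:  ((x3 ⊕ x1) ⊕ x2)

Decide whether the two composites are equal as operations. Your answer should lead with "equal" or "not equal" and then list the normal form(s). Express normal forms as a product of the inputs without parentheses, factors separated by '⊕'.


equal — both sides give x3 ⊕ x1 ⊕ x2

The first expression, normalized: x3 ⊕ x1 ⊕ x2
The second expression, normalized: x3 ⊕ x1 ⊕ x2
Same normal form: equal.


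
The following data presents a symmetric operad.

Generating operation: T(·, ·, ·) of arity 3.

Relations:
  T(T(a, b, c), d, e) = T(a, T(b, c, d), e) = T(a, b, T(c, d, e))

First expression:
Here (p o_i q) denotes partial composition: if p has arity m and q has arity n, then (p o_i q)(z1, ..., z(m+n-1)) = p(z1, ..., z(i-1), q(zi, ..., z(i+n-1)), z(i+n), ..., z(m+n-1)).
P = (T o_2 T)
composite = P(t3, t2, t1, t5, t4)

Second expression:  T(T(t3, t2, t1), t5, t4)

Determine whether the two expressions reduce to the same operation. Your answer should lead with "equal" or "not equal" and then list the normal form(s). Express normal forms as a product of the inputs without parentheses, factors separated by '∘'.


equal; the common form is t3 ∘ t2 ∘ t1 ∘ t5 ∘ t4

The first expression, normalized: t3 ∘ t2 ∘ t1 ∘ t5 ∘ t4
The second expression, normalized: t3 ∘ t2 ∘ t1 ∘ t5 ∘ t4
The forms coincide; equal.


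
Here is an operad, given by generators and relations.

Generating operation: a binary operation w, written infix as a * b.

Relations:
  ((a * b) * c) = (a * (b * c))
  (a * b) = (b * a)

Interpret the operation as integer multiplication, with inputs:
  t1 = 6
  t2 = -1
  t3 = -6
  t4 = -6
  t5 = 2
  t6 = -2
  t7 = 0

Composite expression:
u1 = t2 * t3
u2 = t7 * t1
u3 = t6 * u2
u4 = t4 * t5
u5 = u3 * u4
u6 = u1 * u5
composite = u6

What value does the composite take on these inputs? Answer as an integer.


(t2 * t3) = 6
(t7 * t1) = 0
(t6 * (t7 * t1)) = 0
(t4 * t5) = -12
((t6 * (t7 * t1)) * (t4 * t5)) = 0
((t2 * t3) * ((t6 * (t7 * t1)) * (t4 * t5))) = 0

0


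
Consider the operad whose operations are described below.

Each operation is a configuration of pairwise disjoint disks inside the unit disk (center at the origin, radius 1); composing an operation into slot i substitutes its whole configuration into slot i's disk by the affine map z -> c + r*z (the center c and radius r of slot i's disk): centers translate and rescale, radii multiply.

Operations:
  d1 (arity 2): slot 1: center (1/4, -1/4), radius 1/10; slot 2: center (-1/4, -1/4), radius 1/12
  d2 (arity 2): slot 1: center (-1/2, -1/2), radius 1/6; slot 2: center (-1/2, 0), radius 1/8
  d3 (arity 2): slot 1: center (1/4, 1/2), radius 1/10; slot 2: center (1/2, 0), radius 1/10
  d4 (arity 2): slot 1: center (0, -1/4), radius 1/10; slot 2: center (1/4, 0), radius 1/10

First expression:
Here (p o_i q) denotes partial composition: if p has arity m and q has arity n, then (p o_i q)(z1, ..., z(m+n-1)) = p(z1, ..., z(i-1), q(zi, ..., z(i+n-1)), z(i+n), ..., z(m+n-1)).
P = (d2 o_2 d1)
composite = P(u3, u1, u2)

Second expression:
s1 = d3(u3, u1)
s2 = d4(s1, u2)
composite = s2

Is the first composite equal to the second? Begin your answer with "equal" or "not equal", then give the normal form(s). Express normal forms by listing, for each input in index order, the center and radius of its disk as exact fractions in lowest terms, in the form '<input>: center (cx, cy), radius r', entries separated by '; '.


not equal: they reduce to u1: center (-15/32, -1/32), radius 1/80; u2: center (-17/32, -1/32), radius 1/96; u3: center (-1/2, -1/2), radius 1/6 and u1: center (1/20, -1/4), radius 1/100; u2: center (1/4, 0), radius 1/10; u3: center (1/40, -1/5), radius 1/100

The first composite normalizes to u1: center (-15/32, -1/32), radius 1/80; u2: center (-17/32, -1/32), radius 1/96; u3: center (-1/2, -1/2), radius 1/6
The second composite normalizes to u1: center (1/20, -1/4), radius 1/100; u2: center (1/4, 0), radius 1/10; u3: center (1/40, -1/5), radius 1/100
They disagree, so not equal.


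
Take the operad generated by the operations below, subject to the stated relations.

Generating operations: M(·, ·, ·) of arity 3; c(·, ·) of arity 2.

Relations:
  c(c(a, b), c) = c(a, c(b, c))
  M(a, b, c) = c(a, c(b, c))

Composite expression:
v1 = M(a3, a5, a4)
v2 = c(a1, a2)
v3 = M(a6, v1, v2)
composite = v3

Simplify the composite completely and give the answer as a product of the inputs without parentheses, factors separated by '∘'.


a6 ∘ a3 ∘ a5 ∘ a4 ∘ a1 ∘ a2

Key point: M is associative — brackets drop, the a-order remains.
M(a3, a5, a4) reduces to a3 ∘ a5 ∘ a4
c(a1, a2) reduces to a1 ∘ a2
M(a6, M(a3, a5, a4), c(a1, a2)) reduces to a6 ∘ a3 ∘ a5 ∘ a4 ∘ a1 ∘ a2


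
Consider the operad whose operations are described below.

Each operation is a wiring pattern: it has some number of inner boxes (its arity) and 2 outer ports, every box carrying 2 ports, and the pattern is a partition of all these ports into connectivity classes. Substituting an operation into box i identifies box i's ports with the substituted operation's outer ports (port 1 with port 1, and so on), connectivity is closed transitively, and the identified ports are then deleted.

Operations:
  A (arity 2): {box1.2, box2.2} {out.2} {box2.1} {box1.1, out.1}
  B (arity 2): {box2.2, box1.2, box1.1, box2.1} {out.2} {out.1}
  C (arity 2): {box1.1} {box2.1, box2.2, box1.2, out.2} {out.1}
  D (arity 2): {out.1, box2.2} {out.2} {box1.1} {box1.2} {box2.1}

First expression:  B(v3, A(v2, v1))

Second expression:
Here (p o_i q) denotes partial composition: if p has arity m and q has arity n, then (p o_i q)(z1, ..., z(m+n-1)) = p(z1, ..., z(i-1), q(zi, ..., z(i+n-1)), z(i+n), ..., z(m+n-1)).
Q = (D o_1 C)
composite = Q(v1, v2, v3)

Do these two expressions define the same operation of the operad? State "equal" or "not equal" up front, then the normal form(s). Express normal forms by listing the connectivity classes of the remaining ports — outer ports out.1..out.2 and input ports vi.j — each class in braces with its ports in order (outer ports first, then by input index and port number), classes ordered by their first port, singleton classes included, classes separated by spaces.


not equal; the first gives {out.1} {out.2} {v1.1} {v1.2, v2.2} {v2.1, v3.1, v3.2} and the second {out.1, v3.2} {out.2} {v1.1} {v1.2, v2.1, v2.2} {v3.1}

The first expression, normalized: {out.1} {out.2} {v1.1} {v1.2, v2.2} {v2.1, v3.1, v3.2}
The second expression, normalized: {out.1, v3.2} {out.2} {v1.1} {v1.2, v2.1, v2.2} {v3.1}
Different reductions; not equal.


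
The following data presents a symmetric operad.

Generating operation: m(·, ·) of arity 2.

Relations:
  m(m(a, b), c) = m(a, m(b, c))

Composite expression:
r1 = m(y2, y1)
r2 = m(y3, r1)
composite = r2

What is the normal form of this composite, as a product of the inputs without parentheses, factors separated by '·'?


All parenthesizations of m agree; list the y-inputs left to right.
m(y2, y1) collapses to y2 · y1
m(y3, m(y2, y1)) collapses to y3 · y2 · y1

y3 · y2 · y1


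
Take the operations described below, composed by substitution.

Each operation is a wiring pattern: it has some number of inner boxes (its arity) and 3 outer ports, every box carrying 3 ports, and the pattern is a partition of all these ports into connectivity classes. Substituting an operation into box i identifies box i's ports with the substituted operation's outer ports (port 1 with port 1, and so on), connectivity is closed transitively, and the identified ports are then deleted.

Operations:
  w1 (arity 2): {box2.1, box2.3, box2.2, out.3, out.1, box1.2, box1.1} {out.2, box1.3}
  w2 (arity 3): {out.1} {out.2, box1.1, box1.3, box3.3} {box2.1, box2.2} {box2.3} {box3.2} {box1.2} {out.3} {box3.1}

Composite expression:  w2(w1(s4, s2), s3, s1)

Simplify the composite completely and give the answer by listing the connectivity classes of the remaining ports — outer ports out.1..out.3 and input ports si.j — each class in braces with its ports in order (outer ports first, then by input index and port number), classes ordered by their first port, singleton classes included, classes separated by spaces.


{out.1} {out.2, s1.3, s2.1, s2.2, s2.3, s4.1, s4.2} {out.3} {s1.1} {s1.2} {s3.1, s3.2} {s3.3} {s4.3}


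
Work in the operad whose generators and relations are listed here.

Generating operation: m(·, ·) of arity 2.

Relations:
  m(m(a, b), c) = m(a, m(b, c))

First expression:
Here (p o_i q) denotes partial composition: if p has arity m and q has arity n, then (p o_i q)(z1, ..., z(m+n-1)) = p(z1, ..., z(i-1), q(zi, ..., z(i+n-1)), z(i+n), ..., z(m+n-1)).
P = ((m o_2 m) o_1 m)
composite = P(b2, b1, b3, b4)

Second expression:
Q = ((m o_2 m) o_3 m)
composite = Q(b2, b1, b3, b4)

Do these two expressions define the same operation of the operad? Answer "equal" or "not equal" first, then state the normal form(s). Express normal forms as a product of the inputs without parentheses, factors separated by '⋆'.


In normal form, the first expression is b2 ⋆ b1 ⋆ b3 ⋆ b4
In normal form, the second expression is b2 ⋆ b1 ⋆ b3 ⋆ b4
Both agree, so they are equal.

equal; the common form is b2 ⋆ b1 ⋆ b3 ⋆ b4


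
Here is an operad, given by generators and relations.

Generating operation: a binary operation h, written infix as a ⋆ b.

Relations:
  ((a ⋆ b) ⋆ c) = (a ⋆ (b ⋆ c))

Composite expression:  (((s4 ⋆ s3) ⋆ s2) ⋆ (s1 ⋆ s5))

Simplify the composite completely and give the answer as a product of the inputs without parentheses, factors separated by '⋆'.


s4 ⋆ s3 ⋆ s2 ⋆ s1 ⋆ s5

The h-tree's shape is irrelevant; the s-reading-order decides.
(s4 ⋆ s3) collapses to s4 ⋆ s3
((s4 ⋆ s3) ⋆ s2) collapses to s4 ⋆ s3 ⋆ s2
(s1 ⋆ s5) collapses to s1 ⋆ s5
(((s4 ⋆ s3) ⋆ s2) ⋆ (s1 ⋆ s5)) collapses to s4 ⋆ s3 ⋆ s2 ⋆ s1 ⋆ s5


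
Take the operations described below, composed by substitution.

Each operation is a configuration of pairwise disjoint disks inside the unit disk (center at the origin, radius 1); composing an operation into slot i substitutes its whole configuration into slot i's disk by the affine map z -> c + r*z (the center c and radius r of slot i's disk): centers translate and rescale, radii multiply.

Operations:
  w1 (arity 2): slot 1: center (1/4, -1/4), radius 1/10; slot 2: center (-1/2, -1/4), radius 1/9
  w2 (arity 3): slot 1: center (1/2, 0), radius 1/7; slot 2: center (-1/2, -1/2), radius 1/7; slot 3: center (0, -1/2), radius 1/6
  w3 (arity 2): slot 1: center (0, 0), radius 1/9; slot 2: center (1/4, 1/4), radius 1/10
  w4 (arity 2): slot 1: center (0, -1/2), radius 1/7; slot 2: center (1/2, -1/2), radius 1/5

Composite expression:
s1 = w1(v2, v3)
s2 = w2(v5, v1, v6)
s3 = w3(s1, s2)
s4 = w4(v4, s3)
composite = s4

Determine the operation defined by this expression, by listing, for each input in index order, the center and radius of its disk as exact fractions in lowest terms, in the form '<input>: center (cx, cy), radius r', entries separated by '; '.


Each v-disk chains the slot maps above it in w4; radii multiply.
input v4: composing its 1 substitution step yields center (0, -1/2), radius 1/7
input v2: composing its 3 substitution steps yields center (91/180, -91/180), radius 1/450
input v3: composing its 3 substitution steps yields center (22/45, -91/180), radius 1/405
input v5: composing its 3 substitution steps yields center (14/25, -9/20), radius 1/350
input v1: composing its 3 substitution steps yields center (27/50, -23/50), radius 1/350
input v6: composing its 3 substitution steps yields center (11/20, -23/50), radius 1/300

v1: center (27/50, -23/50), radius 1/350; v2: center (91/180, -91/180), radius 1/450; v3: center (22/45, -91/180), radius 1/405; v4: center (0, -1/2), radius 1/7; v5: center (14/25, -9/20), radius 1/350; v6: center (11/20, -23/50), radius 1/300


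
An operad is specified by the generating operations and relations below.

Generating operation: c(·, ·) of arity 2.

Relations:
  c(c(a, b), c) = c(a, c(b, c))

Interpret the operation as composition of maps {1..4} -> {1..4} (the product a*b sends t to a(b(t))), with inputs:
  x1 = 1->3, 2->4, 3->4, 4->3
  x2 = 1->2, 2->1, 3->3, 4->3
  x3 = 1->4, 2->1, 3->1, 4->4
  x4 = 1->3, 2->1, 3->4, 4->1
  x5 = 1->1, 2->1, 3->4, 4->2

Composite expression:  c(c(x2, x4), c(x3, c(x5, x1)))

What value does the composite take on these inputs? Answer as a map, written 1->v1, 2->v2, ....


c(x2, x4) = 1->3, 2->2, 3->3, 4->2
c(x5, x1) = 1->4, 2->2, 3->2, 4->4
c(x3, c(x5, x1)) = 1->4, 2->1, 3->1, 4->4
c(c(x2, x4), c(x3, c(x5, x1))) = 1->2, 2->3, 3->3, 4->2

1->2, 2->3, 3->3, 4->2


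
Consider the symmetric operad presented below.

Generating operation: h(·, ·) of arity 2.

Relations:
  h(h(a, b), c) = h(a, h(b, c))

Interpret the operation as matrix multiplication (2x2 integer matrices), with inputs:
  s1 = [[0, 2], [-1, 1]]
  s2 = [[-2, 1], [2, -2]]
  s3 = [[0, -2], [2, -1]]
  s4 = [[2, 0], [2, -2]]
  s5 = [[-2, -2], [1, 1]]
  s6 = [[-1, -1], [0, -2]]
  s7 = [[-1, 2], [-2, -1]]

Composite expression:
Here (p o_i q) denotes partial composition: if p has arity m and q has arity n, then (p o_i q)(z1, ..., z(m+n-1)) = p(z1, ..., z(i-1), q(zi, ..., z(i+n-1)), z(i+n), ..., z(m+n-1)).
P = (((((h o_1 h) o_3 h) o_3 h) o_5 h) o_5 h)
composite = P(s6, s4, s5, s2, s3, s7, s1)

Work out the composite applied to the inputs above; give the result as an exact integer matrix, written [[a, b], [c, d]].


h(s6, s4) = [[-4, 2], [-4, 4]]
h(s5, s2) = [[0, 2], [0, -1]]
h(s3, s7) = [[4, 2], [0, 5]]
h(h(s3, s7), s1) = [[-2, 10], [-5, 5]]
h(h(s5, s2), h(h(s3, s7), s1)) = [[-10, 10], [5, -5]]
h(h(s6, s4), h(h(s5, s2), h(h(s3, s7), s1))) = [[50, -50], [60, -60]]

[[50, -50], [60, -60]]


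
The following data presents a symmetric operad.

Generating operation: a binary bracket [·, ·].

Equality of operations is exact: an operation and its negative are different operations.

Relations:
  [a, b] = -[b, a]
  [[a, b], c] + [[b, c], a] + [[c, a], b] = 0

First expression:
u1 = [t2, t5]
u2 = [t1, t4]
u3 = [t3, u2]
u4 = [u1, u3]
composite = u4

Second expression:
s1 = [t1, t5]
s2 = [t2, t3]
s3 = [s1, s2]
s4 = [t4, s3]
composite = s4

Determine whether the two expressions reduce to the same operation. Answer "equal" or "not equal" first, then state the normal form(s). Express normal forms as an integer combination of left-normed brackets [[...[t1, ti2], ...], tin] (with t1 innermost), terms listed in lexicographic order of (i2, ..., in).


not equal: they reduce to [[[[t1, t4], t3], t2], t5] - [[[[t1, t4], t3], t5], t2] and -[[[[t1, t5], t2], t3], t4] + [[[[t1, t5], t3], t2], t4]

In normal form, the first expression is [[[[t1, t4], t3], t2], t5] - [[[[t1, t4], t3], t5], t2]
In normal form, the second expression is -[[[[t1, t5], t2], t3], t4] + [[[[t1, t5], t3], t2], t4]
Different reductions; not equal.


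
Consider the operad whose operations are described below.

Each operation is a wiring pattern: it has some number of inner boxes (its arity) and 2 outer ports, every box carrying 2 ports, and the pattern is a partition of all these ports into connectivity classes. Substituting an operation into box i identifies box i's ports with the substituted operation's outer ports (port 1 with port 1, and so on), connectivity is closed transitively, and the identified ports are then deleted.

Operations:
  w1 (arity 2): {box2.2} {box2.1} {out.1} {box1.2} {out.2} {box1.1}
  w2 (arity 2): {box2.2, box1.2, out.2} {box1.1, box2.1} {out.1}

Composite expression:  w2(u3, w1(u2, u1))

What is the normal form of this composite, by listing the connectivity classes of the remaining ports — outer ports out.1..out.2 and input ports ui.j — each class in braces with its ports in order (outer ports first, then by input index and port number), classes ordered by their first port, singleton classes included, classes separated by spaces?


Connectivity passes through glued w2-boundaries; trace each wire chain.
through w1, on inputs (u2, u1): {out.1} {out.2} {u1.1} {u1.2} {u2.1} {u2.2} (out.j = stage outer ports)
through w2, on inputs (u3, u2, u1): {out.1} {out.2, u3.2} {u1.1} {u1.2} {u2.1} {u2.2} {u3.1} (out.j = stage outer ports)

{out.1} {out.2, u3.2} {u1.1} {u1.2} {u2.1} {u2.2} {u3.1}


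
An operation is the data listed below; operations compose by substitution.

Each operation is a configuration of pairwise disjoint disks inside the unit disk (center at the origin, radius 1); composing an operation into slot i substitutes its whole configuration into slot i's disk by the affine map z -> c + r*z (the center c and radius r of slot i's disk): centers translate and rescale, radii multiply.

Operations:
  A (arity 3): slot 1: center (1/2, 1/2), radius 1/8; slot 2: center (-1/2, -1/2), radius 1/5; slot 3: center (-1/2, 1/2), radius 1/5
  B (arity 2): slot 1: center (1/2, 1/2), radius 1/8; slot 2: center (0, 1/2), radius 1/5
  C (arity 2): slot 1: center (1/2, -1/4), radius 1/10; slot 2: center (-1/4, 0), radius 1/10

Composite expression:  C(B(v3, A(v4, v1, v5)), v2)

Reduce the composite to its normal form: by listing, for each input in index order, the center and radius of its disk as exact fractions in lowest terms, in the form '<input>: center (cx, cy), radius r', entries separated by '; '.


Nesting under C composes maps z -> c + r*z down each v-path.
input v3: composing its 2 substitution steps yields center (11/20, -1/5), radius 1/80
input v4: composing its 3 substitution steps yields center (51/100, -19/100), radius 1/400
input v1: composing its 3 substitution steps yields center (49/100, -21/100), radius 1/250
input v5: composing its 3 substitution steps yields center (49/100, -19/100), radius 1/250
input v2: composing its 1 substitution step yields center (-1/4, 0), radius 1/10

v1: center (49/100, -21/100), radius 1/250; v2: center (-1/4, 0), radius 1/10; v3: center (11/20, -1/5), radius 1/80; v4: center (51/100, -19/100), radius 1/400; v5: center (49/100, -19/100), radius 1/250


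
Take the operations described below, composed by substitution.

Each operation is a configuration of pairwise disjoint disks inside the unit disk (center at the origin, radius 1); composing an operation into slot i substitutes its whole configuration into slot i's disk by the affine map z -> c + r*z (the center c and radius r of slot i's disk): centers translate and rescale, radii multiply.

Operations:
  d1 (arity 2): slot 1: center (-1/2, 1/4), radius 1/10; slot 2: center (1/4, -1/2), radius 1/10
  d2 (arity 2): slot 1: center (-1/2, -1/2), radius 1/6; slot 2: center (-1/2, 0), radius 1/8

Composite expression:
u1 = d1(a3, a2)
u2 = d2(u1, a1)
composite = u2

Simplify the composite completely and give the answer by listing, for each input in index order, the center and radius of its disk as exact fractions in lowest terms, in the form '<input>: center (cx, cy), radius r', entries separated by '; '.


a1: center (-1/2, 0), radius 1/8; a2: center (-11/24, -7/12), radius 1/60; a3: center (-7/12, -11/24), radius 1/60

Below d2, radii multiply path by path; the a-disk centers shift.
for a3, the 2-step affine chain lands on center (-7/12, -11/24), radius 1/60
for a2, the 2-step affine chain lands on center (-11/24, -7/12), radius 1/60
for a1, the 1-step affine chain lands on center (-1/2, 0), radius 1/8


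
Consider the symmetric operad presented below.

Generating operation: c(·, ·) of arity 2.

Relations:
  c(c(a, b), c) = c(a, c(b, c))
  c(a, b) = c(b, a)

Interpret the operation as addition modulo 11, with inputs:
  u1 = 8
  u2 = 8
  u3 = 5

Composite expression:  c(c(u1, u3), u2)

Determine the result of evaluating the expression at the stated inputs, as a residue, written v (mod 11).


10 (mod 11)

c(u1, u3) = 2
c(c(u1, u3), u2) = 10


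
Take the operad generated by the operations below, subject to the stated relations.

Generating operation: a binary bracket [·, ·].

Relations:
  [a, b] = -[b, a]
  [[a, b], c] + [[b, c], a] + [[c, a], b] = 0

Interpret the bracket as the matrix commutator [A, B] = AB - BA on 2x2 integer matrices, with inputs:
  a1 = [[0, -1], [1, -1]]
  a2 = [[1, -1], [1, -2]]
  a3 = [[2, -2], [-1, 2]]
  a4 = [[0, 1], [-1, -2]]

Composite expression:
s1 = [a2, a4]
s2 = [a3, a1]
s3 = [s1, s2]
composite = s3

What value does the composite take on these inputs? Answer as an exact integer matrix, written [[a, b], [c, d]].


[a2, a4] = [[0, 5], [5, 0]]
[a3, a1] = [[-3, 2], [-1, 3]]
[[a2, a4], [a3, a1]] = [[-15, 30], [-30, 15]]

[[-15, 30], [-30, 15]]


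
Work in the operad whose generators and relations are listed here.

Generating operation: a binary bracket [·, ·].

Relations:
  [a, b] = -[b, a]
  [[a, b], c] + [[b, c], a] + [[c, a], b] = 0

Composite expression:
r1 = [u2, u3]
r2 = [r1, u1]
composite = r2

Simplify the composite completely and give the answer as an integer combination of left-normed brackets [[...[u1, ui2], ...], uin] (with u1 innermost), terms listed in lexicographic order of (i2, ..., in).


Expand each bracket as ab - ba; the u1-initial words give the coefficients.
Composite bracket: [[u2, u3], u1]
Full expansion: 4 signed words from ab - ba (2^2 = 4).
The u1-initial words carry the normal form:
  the word u1u2u3 carries sign -1 and contributes -[[u1, u2], u3]
  the word u1u3u2 carries sign +1 and contributes +[[u1, u3], u2]

-[[u1, u2], u3] + [[u1, u3], u2]


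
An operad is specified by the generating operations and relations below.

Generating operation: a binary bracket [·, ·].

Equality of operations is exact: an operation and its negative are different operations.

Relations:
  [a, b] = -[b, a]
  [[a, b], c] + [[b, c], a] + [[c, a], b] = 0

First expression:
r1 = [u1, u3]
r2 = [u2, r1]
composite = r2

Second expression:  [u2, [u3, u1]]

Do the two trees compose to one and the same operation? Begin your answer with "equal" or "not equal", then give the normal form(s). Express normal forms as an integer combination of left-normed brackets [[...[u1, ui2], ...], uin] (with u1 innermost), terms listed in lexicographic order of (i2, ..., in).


In normal form, the first expression is -[[u1, u3], u2]
In normal form, the second expression is [[u1, u3], u2]
The normal forms differ: not equal.

not equal; the first gives -[[u1, u3], u2] and the second [[u1, u3], u2]


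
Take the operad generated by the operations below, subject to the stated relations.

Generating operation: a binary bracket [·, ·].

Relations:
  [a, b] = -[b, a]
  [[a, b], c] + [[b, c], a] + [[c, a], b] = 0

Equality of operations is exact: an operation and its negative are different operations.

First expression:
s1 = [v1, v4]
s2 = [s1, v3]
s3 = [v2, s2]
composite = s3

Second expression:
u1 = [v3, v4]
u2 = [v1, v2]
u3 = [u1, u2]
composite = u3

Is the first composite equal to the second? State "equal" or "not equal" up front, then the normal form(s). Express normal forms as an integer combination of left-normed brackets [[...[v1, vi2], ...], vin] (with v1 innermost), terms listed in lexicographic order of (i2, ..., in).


not equal — first -[[[v1, v4], v3], v2], second -[[[v1, v2], v3], v4] + [[[v1, v2], v4], v3]


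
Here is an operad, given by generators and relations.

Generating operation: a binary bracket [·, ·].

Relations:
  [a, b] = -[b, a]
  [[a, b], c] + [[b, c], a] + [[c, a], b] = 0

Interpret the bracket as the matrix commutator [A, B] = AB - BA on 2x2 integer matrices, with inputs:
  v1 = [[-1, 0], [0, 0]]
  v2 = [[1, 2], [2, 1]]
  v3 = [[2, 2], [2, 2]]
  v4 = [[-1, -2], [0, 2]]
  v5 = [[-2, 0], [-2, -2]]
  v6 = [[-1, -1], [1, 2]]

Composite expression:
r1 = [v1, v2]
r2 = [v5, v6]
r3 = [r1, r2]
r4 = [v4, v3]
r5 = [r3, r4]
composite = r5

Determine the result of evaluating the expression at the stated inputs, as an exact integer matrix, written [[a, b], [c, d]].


[[-96, 80], [208, 96]]

[v1, v2] = [[0, -2], [2, 0]]
[v5, v6] = [[-2, 0], [6, 2]]
[[v1, v2], [v5, v6]] = [[-12, -8], [-8, 12]]
[v4, v3] = [[-4, -6], [6, 4]]
[[[v1, v2], [v5, v6]], [v4, v3]] = [[-96, 80], [208, 96]]


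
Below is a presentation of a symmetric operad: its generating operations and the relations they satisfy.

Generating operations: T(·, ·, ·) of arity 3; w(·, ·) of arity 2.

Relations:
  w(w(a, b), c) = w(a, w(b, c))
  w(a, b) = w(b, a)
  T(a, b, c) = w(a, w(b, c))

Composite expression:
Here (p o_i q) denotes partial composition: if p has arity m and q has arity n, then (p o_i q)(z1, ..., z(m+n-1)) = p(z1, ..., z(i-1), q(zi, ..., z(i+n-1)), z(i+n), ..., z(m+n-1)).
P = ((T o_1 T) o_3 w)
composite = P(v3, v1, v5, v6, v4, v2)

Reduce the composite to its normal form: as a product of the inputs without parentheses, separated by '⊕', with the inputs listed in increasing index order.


With T associative and commutative, the v-input set is all that matters.
w(v5, v6) linearizes to v5 ⊕ v6
T(v3, v1, w(v5, v6)) linearizes to v3 ⊕ v1 ⊕ v5 ⊕ v6
T(T(v3, v1, w(v5, v6)), v4, v2) linearizes to v3 ⊕ v1 ⊕ v5 ⊕ v6 ⊕ v4 ⊕ v2
reordering the factors by index: v1 ⊕ v2 ⊕ v3 ⊕ v4 ⊕ v5 ⊕ v6

v1 ⊕ v2 ⊕ v3 ⊕ v4 ⊕ v5 ⊕ v6


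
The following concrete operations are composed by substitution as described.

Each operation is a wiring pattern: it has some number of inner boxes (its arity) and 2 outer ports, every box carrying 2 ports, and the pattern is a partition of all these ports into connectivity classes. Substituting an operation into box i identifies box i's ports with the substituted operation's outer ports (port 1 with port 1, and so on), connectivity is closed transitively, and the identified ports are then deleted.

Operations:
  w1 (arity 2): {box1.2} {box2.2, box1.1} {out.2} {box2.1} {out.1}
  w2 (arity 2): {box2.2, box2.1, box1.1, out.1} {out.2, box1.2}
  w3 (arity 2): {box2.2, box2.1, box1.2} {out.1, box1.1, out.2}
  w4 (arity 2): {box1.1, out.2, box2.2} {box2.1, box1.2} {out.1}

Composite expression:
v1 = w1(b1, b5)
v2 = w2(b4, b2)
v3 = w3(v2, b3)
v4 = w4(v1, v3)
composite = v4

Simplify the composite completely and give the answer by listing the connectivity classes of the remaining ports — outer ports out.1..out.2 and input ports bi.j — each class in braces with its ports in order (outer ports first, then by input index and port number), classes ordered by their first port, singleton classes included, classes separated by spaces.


{out.1} {out.2, b2.1, b2.2, b4.1} {b1.1, b5.2} {b1.2} {b3.1, b3.2, b4.2} {b5.1}

Two ports join when wires chain via w4-identified ports.
stage w1: inputs (b1, b5), connectivity {out.1} {out.2} {b1.1, b5.2} {b1.2} {b5.1}, out.j its boundary
stage w2: inputs (b4, b2), connectivity {out.1, b2.1, b2.2, b4.1} {out.2, b4.2}, out.j its boundary
stage w3: inputs (b4, b2, b3), connectivity {out.1, out.2, b2.1, b2.2, b4.1} {b3.1, b3.2, b4.2}, out.j its boundary
stage w4: inputs (b1, b5, b4, b2, b3), connectivity {out.1} {out.2, b2.1, b2.2, b4.1} {b1.1, b5.2} {b1.2} {b3.1, b3.2, b4.2} {b5.1}, out.j its boundary


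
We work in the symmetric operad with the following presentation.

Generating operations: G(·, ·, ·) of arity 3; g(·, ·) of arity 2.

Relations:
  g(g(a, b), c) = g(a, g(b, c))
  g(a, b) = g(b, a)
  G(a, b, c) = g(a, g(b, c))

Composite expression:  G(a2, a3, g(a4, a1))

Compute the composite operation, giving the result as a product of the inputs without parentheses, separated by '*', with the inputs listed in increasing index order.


a1 * a2 * a3 * a4


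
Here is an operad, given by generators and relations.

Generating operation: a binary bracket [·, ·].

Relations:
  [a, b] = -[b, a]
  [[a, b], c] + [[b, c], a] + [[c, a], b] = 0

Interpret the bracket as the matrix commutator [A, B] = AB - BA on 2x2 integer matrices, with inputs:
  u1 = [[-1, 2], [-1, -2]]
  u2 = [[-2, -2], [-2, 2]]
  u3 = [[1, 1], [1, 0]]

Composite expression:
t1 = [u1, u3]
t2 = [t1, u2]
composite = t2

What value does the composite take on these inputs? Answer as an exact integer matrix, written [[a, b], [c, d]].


[u1, u3] = [[3, -1], [-2, -3]]
[[u1, u3], u2] = [[-2, -16], [20, 2]]

[[-2, -16], [20, 2]]


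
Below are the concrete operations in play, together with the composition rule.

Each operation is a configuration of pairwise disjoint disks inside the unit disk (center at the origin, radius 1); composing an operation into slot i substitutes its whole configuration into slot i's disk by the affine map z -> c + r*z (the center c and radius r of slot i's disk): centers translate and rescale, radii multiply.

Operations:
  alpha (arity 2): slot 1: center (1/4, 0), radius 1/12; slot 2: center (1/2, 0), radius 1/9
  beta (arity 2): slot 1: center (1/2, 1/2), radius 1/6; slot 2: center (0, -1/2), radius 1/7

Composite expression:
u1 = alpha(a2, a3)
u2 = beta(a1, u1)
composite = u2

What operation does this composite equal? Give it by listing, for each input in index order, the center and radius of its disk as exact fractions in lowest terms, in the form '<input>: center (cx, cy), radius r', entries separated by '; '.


a1: center (1/2, 1/2), radius 1/6; a2: center (1/28, -1/2), radius 1/84; a3: center (1/14, -1/2), radius 1/63

Nesting under beta composes maps z -> c + r*z down each a-path.
for a1, the 1-step affine chain lands on center (1/2, 1/2), radius 1/6
for a2, the 2-step affine chain lands on center (1/28, -1/2), radius 1/84
for a3, the 2-step affine chain lands on center (1/14, -1/2), radius 1/63


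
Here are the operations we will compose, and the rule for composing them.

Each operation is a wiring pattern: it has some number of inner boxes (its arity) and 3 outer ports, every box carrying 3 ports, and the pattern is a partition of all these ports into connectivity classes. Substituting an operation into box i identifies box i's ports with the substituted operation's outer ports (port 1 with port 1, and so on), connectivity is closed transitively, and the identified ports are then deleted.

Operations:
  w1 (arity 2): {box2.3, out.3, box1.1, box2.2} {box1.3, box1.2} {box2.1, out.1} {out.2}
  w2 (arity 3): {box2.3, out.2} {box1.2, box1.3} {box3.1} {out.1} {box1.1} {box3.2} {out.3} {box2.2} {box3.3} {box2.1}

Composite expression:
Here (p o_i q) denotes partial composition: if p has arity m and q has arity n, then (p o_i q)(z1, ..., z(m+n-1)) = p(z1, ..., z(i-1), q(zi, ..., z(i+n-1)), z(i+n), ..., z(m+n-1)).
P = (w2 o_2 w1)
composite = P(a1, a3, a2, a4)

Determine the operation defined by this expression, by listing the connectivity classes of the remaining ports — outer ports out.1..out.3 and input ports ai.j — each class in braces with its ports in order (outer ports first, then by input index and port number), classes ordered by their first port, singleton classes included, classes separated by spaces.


{out.1} {out.2, a2.2, a2.3, a3.1} {out.3} {a1.1} {a1.2, a1.3} {a2.1} {a3.2, a3.3} {a4.1} {a4.2} {a4.3}

After gluing at w2, chains via deleted ports link the a-ports.
after w1, the pattern on (a3, a2) reads {out.1, a2.1} {out.2} {out.3, a2.2, a2.3, a3.1} {a3.2, a3.3} (out.j = its outer ports)
after w2, the pattern on (a1, a3, a2, a4) reads {out.1} {out.2, a2.2, a2.3, a3.1} {out.3} {a1.1} {a1.2, a1.3} {a2.1} {a3.2, a3.3} {a4.1} {a4.2} {a4.3} (out.j = its outer ports)


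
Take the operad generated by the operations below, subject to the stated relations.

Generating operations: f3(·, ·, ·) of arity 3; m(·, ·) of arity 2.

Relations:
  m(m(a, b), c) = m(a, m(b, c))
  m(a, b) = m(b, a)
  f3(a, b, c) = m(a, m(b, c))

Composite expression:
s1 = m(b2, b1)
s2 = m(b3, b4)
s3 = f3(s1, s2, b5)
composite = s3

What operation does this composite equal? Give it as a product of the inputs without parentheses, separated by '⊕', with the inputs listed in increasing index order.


b1 ⊕ b2 ⊕ b3 ⊕ b4 ⊕ b5


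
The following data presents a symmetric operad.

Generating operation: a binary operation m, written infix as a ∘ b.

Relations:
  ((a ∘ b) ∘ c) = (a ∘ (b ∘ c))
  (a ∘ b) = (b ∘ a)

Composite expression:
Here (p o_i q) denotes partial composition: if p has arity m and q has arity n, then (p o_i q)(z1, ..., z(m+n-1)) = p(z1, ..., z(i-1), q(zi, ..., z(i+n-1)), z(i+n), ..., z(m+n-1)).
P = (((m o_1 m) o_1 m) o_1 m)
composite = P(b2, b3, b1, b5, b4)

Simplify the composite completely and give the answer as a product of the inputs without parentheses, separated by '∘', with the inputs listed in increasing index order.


b1 ∘ b2 ∘ b3 ∘ b4 ∘ b5

Key point: m commutes, so take the b-inputs in any fixed order.
(b2 ∘ b3) unparenthesizes to b2 ∘ b3
((b2 ∘ b3) ∘ b1) unparenthesizes to b2 ∘ b3 ∘ b1
(((b2 ∘ b3) ∘ b1) ∘ b5) unparenthesizes to b2 ∘ b3 ∘ b1 ∘ b5
((((b2 ∘ b3) ∘ b1) ∘ b5) ∘ b4) unparenthesizes to b2 ∘ b3 ∘ b1 ∘ b5 ∘ b4
rearranged into index order: b1 ∘ b2 ∘ b3 ∘ b4 ∘ b5


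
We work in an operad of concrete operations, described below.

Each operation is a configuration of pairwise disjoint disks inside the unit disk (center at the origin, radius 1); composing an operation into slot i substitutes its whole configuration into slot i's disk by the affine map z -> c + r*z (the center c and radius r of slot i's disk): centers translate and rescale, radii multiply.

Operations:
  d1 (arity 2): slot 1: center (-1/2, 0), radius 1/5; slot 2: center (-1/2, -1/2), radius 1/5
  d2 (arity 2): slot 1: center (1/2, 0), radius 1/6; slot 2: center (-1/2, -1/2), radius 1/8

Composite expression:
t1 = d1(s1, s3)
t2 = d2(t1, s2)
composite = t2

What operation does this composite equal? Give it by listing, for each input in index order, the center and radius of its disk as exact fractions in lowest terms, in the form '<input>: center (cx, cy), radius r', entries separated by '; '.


Only the slot chain above each s matters under d2; compose those maps.
for s1, the 2-step affine chain lands on center (5/12, 0), radius 1/30
for s3, the 2-step affine chain lands on center (5/12, -1/12), radius 1/30
for s2, the 1-step affine chain lands on center (-1/2, -1/2), radius 1/8

s1: center (5/12, 0), radius 1/30; s2: center (-1/2, -1/2), radius 1/8; s3: center (5/12, -1/12), radius 1/30


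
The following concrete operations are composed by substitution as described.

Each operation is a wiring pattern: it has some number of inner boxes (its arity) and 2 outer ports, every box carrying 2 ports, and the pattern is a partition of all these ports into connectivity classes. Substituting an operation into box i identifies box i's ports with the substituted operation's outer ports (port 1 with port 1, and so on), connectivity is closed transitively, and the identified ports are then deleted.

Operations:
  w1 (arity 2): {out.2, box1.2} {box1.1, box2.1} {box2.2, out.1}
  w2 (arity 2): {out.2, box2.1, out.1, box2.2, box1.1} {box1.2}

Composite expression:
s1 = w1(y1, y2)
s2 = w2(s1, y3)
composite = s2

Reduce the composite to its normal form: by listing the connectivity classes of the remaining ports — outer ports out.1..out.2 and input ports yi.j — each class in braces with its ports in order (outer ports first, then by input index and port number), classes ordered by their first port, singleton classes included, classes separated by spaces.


Two ports join when wires chain via w2-identified ports.
w1 over (y1, y2) gives {out.1, y2.2} {out.2, y1.2} {y1.1, y2.1}, out.j being that stage's outer ports
w2 over (y1, y2, y3) gives {out.1, out.2, y2.2, y3.1, y3.2} {y1.1, y2.1} {y1.2}, out.j being that stage's outer ports

{out.1, out.2, y2.2, y3.1, y3.2} {y1.1, y2.1} {y1.2}
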